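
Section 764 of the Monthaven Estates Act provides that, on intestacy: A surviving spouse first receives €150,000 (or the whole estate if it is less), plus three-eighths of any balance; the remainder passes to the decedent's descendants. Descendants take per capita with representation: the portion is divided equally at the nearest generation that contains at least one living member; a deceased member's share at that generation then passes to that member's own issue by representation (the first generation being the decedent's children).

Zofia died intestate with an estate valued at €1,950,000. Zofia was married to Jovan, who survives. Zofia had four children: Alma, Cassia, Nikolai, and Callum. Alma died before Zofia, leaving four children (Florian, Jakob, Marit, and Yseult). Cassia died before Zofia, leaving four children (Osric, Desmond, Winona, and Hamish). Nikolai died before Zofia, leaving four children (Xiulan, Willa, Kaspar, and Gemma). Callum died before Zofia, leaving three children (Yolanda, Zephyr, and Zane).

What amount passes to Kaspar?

Kaspar receives €75,000.

Jovan first takes €150,000, leaving a balance of €1,800,000. Jovan then takes three-eighths of the balance (€675,000), for a total of €825,000. The remaining €1,125,000 passes to the descendants.
No child survives, so the initial division is made at the grandchildren's generation.
The descendants' portion (€1,125,000) is divided into 15 shares of €75,000: Florian, Jakob, Marit, Yseult, Osric, Desmond, Winona, Hamish, Xiulan, Willa, Kaspar, Gemma, Yolanda, Zephyr, and Zane each take €75,000.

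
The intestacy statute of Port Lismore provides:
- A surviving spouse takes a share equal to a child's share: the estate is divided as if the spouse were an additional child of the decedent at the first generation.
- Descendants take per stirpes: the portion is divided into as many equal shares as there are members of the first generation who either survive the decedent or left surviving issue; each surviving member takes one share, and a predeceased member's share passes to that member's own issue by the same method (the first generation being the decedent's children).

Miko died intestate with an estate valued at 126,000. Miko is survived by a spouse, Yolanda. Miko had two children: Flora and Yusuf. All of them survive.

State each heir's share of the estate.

The spouse counts as an additional share at the children's level, so there are 3 primary shares of 42,000. Yolanda takes one such share (42,000).
The children's combined portion (84,000) is divided into 2 shares of 42,000: Flora and Yusuf each take 42,000.

Yolanda: 42,000; Flora: 42,000; Yusuf: 42,000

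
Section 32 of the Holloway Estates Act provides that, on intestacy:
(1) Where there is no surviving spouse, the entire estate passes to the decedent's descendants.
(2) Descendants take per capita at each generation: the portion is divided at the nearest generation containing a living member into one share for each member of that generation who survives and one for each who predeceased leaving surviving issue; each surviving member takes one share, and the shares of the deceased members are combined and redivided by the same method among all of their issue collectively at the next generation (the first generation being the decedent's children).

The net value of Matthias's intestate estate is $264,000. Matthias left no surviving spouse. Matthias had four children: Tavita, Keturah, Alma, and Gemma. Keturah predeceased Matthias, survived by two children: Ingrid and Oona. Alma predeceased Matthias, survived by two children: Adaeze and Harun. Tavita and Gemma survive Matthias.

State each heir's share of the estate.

Tavita: $66,000; Ingrid: $33,000; Oona: $33,000; Adaeze: $33,000; Harun: $33,000; Gemma: $66,000

The entire $264,000 passes to the descendants.
That amount ($264,000) is divided at the children's generation into 4 shares of $66,000. Tavita and Gemma each take $66,000. The 2 shares of the deceased (Keturah and Alma) are combined into a pool of $132,000.
That pool ($132,000) is divided at the grandchildren's generation equally among Ingrid, Oona, Adaeze, and Harun: $33,000 each.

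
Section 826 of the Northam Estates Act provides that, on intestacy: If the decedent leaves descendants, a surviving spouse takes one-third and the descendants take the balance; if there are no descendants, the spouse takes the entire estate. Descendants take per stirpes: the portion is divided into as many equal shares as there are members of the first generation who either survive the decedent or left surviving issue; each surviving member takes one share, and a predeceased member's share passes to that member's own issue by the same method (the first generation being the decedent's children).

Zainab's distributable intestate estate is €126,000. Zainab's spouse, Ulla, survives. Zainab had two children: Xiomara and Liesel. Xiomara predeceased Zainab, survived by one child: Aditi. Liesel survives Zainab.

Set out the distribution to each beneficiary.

Ulla takes one-third of €126,000 = €42,000. The remaining €84,000 passes to the descendants.
The descendants' portion (€84,000) is divided into 2 shares of €42,000: Liesel takes €42,000; Xiomara's €42,000 share passes to Xiomara's issue.
Xiomara's share (€42,000) passes entirely to Aditi.

Ulla: €42,000; Aditi: €42,000; Liesel: €42,000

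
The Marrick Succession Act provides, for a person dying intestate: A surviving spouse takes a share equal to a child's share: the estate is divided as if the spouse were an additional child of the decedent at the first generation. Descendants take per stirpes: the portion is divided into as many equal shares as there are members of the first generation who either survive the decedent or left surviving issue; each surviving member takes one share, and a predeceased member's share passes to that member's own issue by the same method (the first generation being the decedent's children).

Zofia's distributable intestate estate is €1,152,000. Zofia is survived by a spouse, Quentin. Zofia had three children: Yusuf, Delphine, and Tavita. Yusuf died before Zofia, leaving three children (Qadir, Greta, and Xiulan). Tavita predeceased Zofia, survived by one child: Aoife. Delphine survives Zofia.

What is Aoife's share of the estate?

The spouse counts as an additional share at the children's level, so there are 4 primary shares of €288,000. Quentin takes one such share (€288,000).
The children's combined portion (€864,000) is divided into 3 shares of €288,000: Delphine takes €288,000; Yusuf's €288,000 share passes to Yusuf's issue; Tavita's €288,000 share passes to Tavita's issue.
Yusuf's share (€288,000) is divided into 3 shares of €96,000: Qadir, Greta, and Xiulan each take €96,000.
Tavita's share (€288,000) passes entirely to Aoife.

Aoife receives €288,000.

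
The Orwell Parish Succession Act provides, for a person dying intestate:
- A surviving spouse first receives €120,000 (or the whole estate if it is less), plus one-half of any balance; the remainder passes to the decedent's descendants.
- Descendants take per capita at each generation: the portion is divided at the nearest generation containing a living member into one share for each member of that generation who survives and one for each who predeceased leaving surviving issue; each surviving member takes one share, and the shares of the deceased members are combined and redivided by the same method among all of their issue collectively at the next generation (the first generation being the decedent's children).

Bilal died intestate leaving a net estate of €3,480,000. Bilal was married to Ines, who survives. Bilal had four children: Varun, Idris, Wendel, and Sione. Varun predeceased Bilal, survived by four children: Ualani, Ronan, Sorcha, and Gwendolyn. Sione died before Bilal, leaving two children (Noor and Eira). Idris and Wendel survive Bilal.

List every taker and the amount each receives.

Ines first takes €120,000, leaving a balance of €3,360,000. Ines then takes one-half of the balance (€1,680,000), for a total of €1,800,000. The remaining €1,680,000 passes to the descendants.
The descendants' portion (€1,680,000) is divided at the children's generation into 4 shares of €420,000. Idris and Wendel each take €420,000. The 2 shares of the deceased (Varun and Sione) are combined into a pool of €840,000.
That pool (€840,000) is divided at the grandchildren's generation equally among Ualani, Ronan, Sorcha, Gwendolyn, Noor, and Eira: €140,000 each.

Ines: €1,800,000; Ualani: €140,000; Ronan: €140,000; Sorcha: €140,000; Gwendolyn: €140,000; Idris: €420,000; Wendel: €420,000; Noor: €140,000; Eira: €140,000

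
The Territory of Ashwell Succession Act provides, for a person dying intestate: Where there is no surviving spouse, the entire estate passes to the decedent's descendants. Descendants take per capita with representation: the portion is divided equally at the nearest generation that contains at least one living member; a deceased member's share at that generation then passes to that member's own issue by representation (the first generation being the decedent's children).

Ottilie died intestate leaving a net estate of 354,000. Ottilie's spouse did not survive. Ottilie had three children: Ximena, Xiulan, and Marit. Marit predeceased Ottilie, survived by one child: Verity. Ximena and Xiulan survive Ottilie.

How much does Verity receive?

The entire 354,000 passes to the descendants.
That amount (354,000) is divided into 3 shares of 118,000: Ximena and Xiulan each take 118,000; Marit's 118,000 share passes to Marit's issue.
Marit's share (118,000) passes entirely to Verity.

Verity receives 118,000.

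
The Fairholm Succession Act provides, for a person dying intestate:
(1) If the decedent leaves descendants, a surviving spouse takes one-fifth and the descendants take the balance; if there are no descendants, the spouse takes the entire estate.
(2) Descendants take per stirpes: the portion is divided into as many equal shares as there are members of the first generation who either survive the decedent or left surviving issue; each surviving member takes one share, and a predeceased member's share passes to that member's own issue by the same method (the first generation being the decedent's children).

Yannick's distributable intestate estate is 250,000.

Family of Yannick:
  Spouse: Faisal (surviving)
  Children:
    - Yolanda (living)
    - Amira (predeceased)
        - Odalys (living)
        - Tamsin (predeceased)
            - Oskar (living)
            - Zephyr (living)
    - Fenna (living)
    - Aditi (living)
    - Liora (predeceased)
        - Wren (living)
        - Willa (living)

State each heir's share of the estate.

Faisal: 50,000; Yolanda: 40,000; Odalys: 20,000; Oskar: 10,000; Zephyr: 10,000; Fenna: 40,000; Aditi: 40,000; Wren: 20,000; Willa: 20,000

Faisal takes one-fifth of 250,000 = 50,000. The remaining 200,000 passes to the descendants.
The descendants' portion (200,000) is divided into 5 shares of 40,000: Yolanda, Fenna, and Aditi each take 40,000; Amira's 40,000 share passes to Amira's issue; Liora's 40,000 share passes to Liora's issue.
Amira's share (40,000) is divided into 2 shares of 20,000: Odalys takes 20,000; Tamsin's 20,000 share passes to Tamsin's issue.
Tamsin's share (20,000) is divided into 2 shares of 10,000: Oskar and Zephyr each take 10,000.
Liora's share (40,000) is divided into 2 shares of 20,000: Wren and Willa each take 20,000.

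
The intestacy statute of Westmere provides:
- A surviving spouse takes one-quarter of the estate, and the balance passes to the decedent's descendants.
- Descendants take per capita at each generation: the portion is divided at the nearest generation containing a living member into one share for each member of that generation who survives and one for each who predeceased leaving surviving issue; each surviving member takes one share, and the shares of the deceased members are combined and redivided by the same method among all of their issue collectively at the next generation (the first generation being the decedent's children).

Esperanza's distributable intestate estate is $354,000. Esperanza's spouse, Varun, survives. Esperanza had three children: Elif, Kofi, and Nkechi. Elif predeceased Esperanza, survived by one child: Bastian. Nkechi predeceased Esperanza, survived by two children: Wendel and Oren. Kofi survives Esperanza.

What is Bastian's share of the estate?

Bastian receives $59,000.

Varun takes one-quarter of $354,000 = $88,500. The remaining $265,500 passes to the descendants.
The descendants' portion ($265,500) is divided at the children's generation into 3 shares of $88,500. Kofi takes $88,500. The 2 shares of the deceased (Elif and Nkechi) are combined into a pool of $177,000.
That pool ($177,000) is divided at the grandchildren's generation equally among Bastian, Wendel, and Oren: $59,000 each.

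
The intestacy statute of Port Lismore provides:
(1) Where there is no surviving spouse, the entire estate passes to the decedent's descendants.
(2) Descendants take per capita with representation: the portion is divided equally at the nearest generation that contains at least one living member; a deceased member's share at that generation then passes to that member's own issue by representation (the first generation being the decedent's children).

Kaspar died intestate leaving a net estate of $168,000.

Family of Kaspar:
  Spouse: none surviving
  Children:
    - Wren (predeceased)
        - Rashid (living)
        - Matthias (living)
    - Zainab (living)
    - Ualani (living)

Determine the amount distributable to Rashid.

Rashid receives $28,000.

The entire $168,000 passes to the descendants.
That amount ($168,000) is divided into 3 shares of $56,000: Zainab and Ualani each take $56,000; Wren's $56,000 share passes to Wren's issue.
Wren's share ($56,000) is divided into 2 shares of $28,000: Rashid and Matthias each take $28,000.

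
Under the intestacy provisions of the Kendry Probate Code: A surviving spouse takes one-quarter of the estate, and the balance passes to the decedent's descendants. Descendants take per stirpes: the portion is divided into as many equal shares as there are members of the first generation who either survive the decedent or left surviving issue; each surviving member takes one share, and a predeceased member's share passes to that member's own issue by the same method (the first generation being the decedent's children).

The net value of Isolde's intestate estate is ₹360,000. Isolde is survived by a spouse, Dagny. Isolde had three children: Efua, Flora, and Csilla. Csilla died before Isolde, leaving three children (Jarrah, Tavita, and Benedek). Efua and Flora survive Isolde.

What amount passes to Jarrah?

Dagny takes one-quarter of ₹360,000 = ₹90,000. The remaining ₹270,000 passes to the descendants.
The descendants' portion (₹270,000) is divided into 3 shares of ₹90,000: Efua and Flora each take ₹90,000; Csilla's ₹90,000 share passes to Csilla's issue.
Csilla's share (₹90,000) is divided into 3 shares of ₹30,000: Jarrah, Tavita, and Benedek each take ₹30,000.

Jarrah receives ₹30,000.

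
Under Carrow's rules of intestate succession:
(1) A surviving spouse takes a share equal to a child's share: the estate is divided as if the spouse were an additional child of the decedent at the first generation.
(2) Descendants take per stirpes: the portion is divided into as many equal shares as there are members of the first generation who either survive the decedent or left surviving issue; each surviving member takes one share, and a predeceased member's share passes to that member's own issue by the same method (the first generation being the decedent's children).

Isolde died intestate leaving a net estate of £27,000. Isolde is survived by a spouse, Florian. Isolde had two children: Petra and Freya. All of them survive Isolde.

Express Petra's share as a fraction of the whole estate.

Petra receives 1/3 of the estate.

The spouse counts as an additional share at the children's level, so there are 3 primary shares of £9,000. Florian takes one such share (£9,000).
The children's combined portion (£18,000) is divided into 2 shares of £9,000: Petra and Freya each take £9,000.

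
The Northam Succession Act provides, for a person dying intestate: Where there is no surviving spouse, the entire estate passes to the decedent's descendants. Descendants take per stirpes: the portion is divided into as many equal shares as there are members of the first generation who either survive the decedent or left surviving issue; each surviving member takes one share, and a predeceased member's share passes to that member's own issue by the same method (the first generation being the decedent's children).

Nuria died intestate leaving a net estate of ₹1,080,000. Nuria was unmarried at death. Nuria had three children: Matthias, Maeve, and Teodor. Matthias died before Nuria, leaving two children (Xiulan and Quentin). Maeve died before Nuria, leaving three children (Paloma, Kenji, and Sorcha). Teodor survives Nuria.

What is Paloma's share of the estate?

The entire ₹1,080,000 passes to the descendants.
That amount (₹1,080,000) is divided into 3 shares of ₹360,000: Teodor takes ₹360,000; Matthias's ₹360,000 share passes to Matthias's issue; Maeve's ₹360,000 share passes to Maeve's issue.
Matthias's share (₹360,000) is divided into 2 shares of ₹180,000: Xiulan and Quentin each take ₹180,000.
Maeve's share (₹360,000) is divided into 3 shares of ₹120,000: Paloma, Kenji, and Sorcha each take ₹120,000.

Paloma receives ₹120,000.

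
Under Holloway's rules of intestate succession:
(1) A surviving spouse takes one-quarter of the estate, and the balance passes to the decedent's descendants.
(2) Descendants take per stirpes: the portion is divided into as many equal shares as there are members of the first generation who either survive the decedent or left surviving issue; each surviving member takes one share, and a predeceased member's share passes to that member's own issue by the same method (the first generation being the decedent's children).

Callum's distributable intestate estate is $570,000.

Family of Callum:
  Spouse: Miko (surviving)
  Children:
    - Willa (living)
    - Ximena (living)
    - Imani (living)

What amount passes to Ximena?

Ximena receives $142,500.

Miko takes one-quarter of $570,000 = $142,500. The remaining $427,500 passes to the descendants.
The descendants' portion ($427,500) is divided into 3 shares of $142,500: Willa, Ximena, and Imani each take $142,500.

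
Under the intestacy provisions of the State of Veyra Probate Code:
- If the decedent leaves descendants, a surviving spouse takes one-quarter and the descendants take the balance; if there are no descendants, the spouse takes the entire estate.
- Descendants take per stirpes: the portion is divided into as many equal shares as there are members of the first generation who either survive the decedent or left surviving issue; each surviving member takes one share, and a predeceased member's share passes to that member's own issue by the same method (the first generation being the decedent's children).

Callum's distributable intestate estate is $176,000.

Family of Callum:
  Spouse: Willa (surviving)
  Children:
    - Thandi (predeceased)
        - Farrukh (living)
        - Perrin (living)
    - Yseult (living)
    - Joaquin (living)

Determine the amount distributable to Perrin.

Perrin receives $22,000.

Willa takes one-quarter of $176,000 = $44,000. The remaining $132,000 passes to the descendants.
The descendants' portion ($132,000) is divided into 3 shares of $44,000: Yseult and Joaquin each take $44,000; Thandi's $44,000 share passes to Thandi's issue.
Thandi's share ($44,000) is divided into 2 shares of $22,000: Farrukh and Perrin each take $22,000.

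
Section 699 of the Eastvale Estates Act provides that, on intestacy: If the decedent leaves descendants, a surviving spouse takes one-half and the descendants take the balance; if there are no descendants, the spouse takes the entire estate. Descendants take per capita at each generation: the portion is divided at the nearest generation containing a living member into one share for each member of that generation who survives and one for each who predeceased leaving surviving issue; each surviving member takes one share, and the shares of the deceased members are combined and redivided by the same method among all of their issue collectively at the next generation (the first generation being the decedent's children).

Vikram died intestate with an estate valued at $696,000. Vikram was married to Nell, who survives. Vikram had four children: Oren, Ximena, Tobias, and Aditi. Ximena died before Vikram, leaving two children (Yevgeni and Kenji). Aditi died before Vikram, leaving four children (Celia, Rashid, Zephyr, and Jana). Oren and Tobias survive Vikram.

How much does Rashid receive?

Nell takes one-half of $696,000 = $348,000. The remaining $348,000 passes to the descendants.
The descendants' portion ($348,000) is divided at the children's generation into 4 shares of $87,000. Oren and Tobias each take $87,000. The 2 shares of the deceased (Ximena and Aditi) are combined into a pool of $174,000.
That pool ($174,000) is divided at the grandchildren's generation equally among Yevgeni, Kenji, Celia, Rashid, Zephyr, and Jana: $29,000 each.

Rashid receives $29,000.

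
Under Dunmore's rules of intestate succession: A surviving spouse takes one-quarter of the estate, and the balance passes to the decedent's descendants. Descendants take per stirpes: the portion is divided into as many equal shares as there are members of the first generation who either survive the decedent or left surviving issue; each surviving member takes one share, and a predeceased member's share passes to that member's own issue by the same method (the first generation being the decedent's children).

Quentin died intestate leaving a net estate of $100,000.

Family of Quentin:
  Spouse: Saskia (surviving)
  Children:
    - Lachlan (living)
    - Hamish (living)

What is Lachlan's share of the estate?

Lachlan receives $37,500.

Saskia takes one-quarter of $100,000 = $25,000. The remaining $75,000 passes to the descendants.
The descendants' portion ($75,000) is divided into 2 shares of $37,500: Lachlan and Hamish each take $37,500.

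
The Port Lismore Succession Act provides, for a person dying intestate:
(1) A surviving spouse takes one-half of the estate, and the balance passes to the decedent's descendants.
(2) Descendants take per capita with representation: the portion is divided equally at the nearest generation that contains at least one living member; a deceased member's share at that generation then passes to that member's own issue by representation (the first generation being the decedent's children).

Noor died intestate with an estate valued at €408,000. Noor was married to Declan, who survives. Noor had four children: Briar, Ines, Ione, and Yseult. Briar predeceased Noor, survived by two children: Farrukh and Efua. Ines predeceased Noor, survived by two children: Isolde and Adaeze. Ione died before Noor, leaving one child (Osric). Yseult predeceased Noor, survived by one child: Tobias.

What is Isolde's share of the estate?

Declan takes one-half of €408,000 = €204,000. The remaining €204,000 passes to the descendants.
No child survives, so the initial division is made at the grandchildren's generation.
The descendants' portion (€204,000) is divided into 6 shares of €34,000: Farrukh, Efua, Isolde, Adaeze, Osric, and Tobias each take €34,000.

Isolde receives €34,000.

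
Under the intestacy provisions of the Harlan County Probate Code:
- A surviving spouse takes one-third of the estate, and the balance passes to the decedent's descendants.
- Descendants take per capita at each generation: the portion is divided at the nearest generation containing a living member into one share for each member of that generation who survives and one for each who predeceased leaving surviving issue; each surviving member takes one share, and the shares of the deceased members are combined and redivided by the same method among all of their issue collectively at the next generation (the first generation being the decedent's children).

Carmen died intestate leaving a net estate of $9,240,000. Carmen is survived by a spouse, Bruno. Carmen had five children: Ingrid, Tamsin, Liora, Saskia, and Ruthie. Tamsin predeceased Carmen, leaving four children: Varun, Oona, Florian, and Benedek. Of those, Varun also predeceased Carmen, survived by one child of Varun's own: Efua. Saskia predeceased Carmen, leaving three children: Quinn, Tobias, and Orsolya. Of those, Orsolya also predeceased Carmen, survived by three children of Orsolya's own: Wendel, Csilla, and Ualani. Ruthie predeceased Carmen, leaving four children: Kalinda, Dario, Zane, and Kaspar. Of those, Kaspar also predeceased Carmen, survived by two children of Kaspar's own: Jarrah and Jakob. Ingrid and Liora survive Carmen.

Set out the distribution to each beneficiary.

Bruno takes one-third of $9,240,000 = $3,080,000. The remaining $6,160,000 passes to the descendants.
The descendants' portion ($6,160,000) is divided at the children's generation into 5 shares of $1,232,000. Ingrid and Liora each take $1,232,000. The 3 shares of the deceased (Tamsin, Saskia, and Ruthie) are combined into a pool of $3,696,000.
That pool ($3,696,000) is divided at the grandchildren's generation into 11 shares of $336,000. Oona, Florian, Benedek, Quinn, Tobias, Kalinda, Dario, and Zane each take $336,000. The 3 shares of the deceased (Varun, Orsolya, and Kaspar) are combined into a pool of $1,008,000.
That pool ($1,008,000) is divided at the great-grandchildren's generation equally among Efua, Wendel, Csilla, Ualani, Jarrah, and Jakob: $168,000 each.

Bruno: $3,080,000; Ingrid: $1,232,000; Efua: $168,000; Oona: $336,000; Florian: $336,000; Benedek: $336,000; Liora: $1,232,000; Quinn: $336,000; Tobias: $336,000; Wendel: $168,000; Csilla: $168,000; Ualani: $168,000; Kalinda: $336,000; Dario: $336,000; Zane: $336,000; Jarrah: $168,000; Jakob: $168,000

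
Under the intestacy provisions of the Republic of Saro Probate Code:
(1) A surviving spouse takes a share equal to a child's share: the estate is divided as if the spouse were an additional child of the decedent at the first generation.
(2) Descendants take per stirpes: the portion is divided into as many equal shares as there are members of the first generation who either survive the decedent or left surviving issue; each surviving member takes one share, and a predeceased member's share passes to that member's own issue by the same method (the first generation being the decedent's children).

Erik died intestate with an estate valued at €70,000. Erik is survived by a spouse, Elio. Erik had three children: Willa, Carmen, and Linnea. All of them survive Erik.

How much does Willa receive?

Willa receives €17,500.

The spouse counts as an additional share at the children's level, so there are 4 primary shares of €17,500. Elio takes one such share (€17,500).
The children's combined portion (€52,500) is divided into 3 shares of €17,500: Willa, Carmen, and Linnea each take €17,500.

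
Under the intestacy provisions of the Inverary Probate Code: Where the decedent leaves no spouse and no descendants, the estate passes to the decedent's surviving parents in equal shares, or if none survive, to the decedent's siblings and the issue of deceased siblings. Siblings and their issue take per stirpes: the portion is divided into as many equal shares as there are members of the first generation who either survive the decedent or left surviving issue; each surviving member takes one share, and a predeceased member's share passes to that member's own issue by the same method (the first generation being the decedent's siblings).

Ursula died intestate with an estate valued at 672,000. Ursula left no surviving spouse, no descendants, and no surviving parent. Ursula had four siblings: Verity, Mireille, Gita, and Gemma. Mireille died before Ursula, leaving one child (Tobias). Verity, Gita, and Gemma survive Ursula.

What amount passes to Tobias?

The entire 672,000 passes to the siblings and their issue.
That amount (672,000) is divided into 4 shares of 168,000: Verity, Gita, and Gemma each take 168,000; Mireille's 168,000 share passes to Mireille's issue.
Mireille's share (168,000) passes entirely to Tobias.

Tobias receives 168,000.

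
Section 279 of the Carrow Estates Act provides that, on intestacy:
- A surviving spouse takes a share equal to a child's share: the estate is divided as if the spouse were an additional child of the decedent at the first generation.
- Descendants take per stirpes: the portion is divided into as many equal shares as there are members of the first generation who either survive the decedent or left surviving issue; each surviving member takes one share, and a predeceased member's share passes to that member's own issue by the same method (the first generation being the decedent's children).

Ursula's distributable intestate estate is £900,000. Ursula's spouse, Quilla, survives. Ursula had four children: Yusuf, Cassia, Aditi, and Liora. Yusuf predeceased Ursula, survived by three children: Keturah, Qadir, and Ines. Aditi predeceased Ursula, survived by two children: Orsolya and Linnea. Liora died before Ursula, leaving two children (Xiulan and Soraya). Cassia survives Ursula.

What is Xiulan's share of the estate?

The spouse counts as an additional share at the children's level, so there are 5 primary shares of £180,000. Quilla takes one such share (£180,000).
The children's combined portion (£720,000) is divided into 4 shares of £180,000: Cassia takes £180,000; Yusuf's £180,000 share passes to Yusuf's issue; Aditi's £180,000 share passes to Aditi's issue; Liora's £180,000 share passes to Liora's issue.
Yusuf's share (£180,000) is divided into 3 shares of £60,000: Keturah, Qadir, and Ines each take £60,000.
Aditi's share (£180,000) is divided into 2 shares of £90,000: Orsolya and Linnea each take £90,000.
Liora's share (£180,000) is divided into 2 shares of £90,000: Xiulan and Soraya each take £90,000.

Xiulan receives £90,000.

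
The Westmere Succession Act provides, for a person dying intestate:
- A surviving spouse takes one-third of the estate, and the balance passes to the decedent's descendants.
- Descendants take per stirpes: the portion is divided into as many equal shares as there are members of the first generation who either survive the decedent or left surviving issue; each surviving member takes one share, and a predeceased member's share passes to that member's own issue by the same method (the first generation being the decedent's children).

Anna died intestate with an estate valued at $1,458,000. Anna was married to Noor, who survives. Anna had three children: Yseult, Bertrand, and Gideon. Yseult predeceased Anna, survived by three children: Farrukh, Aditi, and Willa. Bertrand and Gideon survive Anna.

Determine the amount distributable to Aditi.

Aditi receives $108,000.

Noor takes one-third of $1,458,000 = $486,000. The remaining $972,000 passes to the descendants.
The descendants' portion ($972,000) is divided into 3 shares of $324,000: Bertrand and Gideon each take $324,000; Yseult's $324,000 share passes to Yseult's issue.
Yseult's share ($324,000) is divided into 3 shares of $108,000: Farrukh, Aditi, and Willa each take $108,000.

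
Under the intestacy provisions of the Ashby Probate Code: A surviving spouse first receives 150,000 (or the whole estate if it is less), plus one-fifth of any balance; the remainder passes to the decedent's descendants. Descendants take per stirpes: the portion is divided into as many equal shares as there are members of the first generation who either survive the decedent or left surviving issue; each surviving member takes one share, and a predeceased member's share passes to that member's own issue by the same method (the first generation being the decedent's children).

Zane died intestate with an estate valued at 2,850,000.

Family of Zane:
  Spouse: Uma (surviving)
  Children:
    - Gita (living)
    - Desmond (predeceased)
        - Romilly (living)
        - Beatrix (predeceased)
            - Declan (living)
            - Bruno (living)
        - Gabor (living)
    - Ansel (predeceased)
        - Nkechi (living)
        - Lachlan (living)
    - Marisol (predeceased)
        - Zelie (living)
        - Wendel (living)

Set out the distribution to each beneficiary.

Uma first takes 150,000, leaving a balance of 2,700,000. Uma then takes one-fifth of the balance (540,000), for a total of 690,000. The remaining 2,160,000 passes to the descendants.
The descendants' portion (2,160,000) is divided into 4 shares of 540,000: Gita takes 540,000; Desmond's 540,000 share passes to Desmond's issue; Ansel's 540,000 share passes to Ansel's issue; Marisol's 540,000 share passes to Marisol's issue.
Desmond's share (540,000) is divided into 3 shares of 180,000: Romilly and Gabor each take 180,000; Beatrix's 180,000 share passes to Beatrix's issue.
Beatrix's share (180,000) is divided into 2 shares of 90,000: Declan and Bruno each take 90,000.
Ansel's share (540,000) is divided into 2 shares of 270,000: Nkechi and Lachlan each take 270,000.
Marisol's share (540,000) is divided into 2 shares of 270,000: Zelie and Wendel each take 270,000.

Uma: 690,000; Gita: 540,000; Romilly: 180,000; Declan: 90,000; Bruno: 90,000; Gabor: 180,000; Nkechi: 270,000; Lachlan: 270,000; Zelie: 270,000; Wendel: 270,000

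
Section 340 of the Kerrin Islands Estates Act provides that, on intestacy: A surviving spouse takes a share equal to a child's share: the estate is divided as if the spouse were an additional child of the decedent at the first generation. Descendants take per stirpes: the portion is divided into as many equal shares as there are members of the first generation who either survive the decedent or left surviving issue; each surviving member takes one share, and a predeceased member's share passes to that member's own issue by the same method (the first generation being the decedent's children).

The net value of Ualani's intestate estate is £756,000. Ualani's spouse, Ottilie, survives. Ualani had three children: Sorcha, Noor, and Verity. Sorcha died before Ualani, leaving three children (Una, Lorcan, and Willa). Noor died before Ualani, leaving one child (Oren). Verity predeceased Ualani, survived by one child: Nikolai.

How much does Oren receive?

The spouse counts as an additional share at the children's level, so there are 4 primary shares of £189,000. Ottilie takes one such share (£189,000).
The children's combined portion (£567,000) is divided into 3 shares of £189,000: Sorcha's £189,000 share passes to Sorcha's issue; Noor's £189,000 share passes to Noor's issue; Verity's £189,000 share passes to Verity's issue.
Sorcha's share (£189,000) is divided into 3 shares of £63,000: Una, Lorcan, and Willa each take £63,000.
Noor's share (£189,000) passes entirely to Oren.
Verity's share (£189,000) passes entirely to Nikolai.

Oren receives £189,000.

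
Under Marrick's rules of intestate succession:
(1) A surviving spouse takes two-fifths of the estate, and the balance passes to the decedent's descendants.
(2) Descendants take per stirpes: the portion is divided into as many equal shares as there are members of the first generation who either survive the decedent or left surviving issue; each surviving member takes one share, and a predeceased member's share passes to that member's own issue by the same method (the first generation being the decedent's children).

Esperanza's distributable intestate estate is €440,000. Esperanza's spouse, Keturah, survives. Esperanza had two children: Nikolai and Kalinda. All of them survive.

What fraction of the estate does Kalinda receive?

Kalinda receives 3/10 of the estate.

Keturah takes two-fifths of €440,000 = €176,000. The remaining €264,000 passes to the descendants.
The descendants' portion (€264,000) is divided into 2 shares of €132,000: Nikolai and Kalinda each take €132,000.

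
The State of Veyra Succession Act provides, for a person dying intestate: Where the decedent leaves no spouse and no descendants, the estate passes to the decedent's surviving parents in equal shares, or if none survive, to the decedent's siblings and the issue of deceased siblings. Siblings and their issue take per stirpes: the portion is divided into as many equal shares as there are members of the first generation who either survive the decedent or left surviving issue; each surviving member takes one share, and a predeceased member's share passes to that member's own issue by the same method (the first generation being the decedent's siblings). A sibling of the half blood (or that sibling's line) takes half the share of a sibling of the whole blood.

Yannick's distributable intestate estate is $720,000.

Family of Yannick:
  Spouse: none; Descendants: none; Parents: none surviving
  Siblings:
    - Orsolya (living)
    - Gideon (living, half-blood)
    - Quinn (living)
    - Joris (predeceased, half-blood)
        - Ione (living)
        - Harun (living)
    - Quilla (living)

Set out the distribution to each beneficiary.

Orsolya: $180,000; Gideon: $90,000; Quinn: $180,000; Ione: $45,000; Harun: $45,000; Quilla: $180,000

The entire $720,000 passes to the siblings and their issue.
Counting each half-blood sibling's line as half a unit, there are 4 units in $720,000, so one unit is $180,000. Whole-blood lines (Orsolya, Quinn, and Quilla) take $180,000 each; half-blood lines (Gideon and Joris) take $90,000 each.
Joris's share ($90,000) is divided into 2 shares of $45,000: Ione and Harun each take $45,000.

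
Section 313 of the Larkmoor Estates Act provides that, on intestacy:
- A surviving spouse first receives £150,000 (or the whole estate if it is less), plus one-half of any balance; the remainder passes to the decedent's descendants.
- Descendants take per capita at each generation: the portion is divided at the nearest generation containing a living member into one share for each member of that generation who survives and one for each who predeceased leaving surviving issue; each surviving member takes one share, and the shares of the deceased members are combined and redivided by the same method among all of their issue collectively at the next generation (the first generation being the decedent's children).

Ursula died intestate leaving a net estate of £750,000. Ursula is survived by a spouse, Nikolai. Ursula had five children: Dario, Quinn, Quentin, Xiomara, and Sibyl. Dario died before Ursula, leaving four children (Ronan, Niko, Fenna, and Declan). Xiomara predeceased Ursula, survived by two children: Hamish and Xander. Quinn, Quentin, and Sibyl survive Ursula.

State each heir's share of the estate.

Nikolai first takes £150,000, leaving a balance of £600,000. Nikolai then takes one-half of the balance (£300,000), for a total of £450,000. The remaining £300,000 passes to the descendants.
The descendants' portion (£300,000) is divided at the children's generation into 5 shares of £60,000. Quinn, Quentin, and Sibyl each take £60,000. The 2 shares of the deceased (Dario and Xiomara) are combined into a pool of £120,000.
That pool (£120,000) is divided at the grandchildren's generation equally among Ronan, Niko, Fenna, Declan, Hamish, and Xander: £20,000 each.

Nikolai: £450,000; Ronan: £20,000; Niko: £20,000; Fenna: £20,000; Declan: £20,000; Quinn: £60,000; Quentin: £60,000; Hamish: £20,000; Xander: £20,000; Sibyl: £60,000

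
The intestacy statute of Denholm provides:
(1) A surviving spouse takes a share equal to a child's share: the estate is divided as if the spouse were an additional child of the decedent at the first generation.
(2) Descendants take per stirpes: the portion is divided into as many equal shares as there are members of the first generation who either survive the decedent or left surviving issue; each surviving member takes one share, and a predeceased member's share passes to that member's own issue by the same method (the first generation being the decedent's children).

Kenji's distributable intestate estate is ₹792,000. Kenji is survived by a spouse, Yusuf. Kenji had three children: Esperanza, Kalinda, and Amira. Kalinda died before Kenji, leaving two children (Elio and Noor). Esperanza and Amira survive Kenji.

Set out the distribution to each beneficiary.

The spouse counts as an additional share at the children's level, so there are 4 primary shares of ₹198,000. Yusuf takes one such share (₹198,000).
The children's combined portion (₹594,000) is divided into 3 shares of ₹198,000: Esperanza and Amira each take ₹198,000; Kalinda's ₹198,000 share passes to Kalinda's issue.
Kalinda's share (₹198,000) is divided into 2 shares of ₹99,000: Elio and Noor each take ₹99,000.

Yusuf: ₹198,000; Esperanza: ₹198,000; Elio: ₹99,000; Noor: ₹99,000; Amira: ₹198,000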